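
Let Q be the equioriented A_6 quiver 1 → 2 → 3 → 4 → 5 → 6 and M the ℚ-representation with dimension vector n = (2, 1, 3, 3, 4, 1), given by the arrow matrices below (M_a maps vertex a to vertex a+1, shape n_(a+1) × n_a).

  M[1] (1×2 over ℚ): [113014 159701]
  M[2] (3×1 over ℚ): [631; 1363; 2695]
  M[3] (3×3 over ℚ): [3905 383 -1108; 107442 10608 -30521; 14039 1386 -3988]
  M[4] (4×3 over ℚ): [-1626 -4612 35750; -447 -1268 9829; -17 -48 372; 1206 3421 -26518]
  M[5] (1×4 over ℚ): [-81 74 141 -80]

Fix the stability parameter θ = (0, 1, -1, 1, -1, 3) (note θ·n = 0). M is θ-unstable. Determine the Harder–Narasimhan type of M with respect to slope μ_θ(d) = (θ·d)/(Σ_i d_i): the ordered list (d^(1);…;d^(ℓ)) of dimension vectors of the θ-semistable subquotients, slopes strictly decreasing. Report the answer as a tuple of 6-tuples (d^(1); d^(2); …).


Barcode: M ≅ I[1,1], I[1,6], I[3,5]^2, I[5,5]. HN layers by μ_θ (3 steps, strictly decreasing):
  μ^(1)=3; μ^(2)=0; μ^(3)=-1

((0, 0, 0, 0, 0, 1); (2, 1, 1, 3, 3, 0); (0, 0, 2, 0, 1, 0))


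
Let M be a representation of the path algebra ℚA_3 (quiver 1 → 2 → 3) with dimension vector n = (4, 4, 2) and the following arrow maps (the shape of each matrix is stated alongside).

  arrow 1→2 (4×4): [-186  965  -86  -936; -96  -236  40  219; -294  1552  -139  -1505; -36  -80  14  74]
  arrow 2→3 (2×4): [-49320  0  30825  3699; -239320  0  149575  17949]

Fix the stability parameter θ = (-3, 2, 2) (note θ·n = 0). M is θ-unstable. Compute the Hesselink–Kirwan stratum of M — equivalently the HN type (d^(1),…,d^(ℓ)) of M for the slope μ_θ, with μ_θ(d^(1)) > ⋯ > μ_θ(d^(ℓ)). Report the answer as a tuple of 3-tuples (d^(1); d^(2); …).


Barcode: M ≅ I[1,1], I[1,2]^2, I[1,3], I[2,2], I[3,3]. HN layers by μ_θ (2 steps, strictly decreasing):
  μ^(1)=2; μ^(2)=-3

((0, 4, 2); (4, 0, 0))


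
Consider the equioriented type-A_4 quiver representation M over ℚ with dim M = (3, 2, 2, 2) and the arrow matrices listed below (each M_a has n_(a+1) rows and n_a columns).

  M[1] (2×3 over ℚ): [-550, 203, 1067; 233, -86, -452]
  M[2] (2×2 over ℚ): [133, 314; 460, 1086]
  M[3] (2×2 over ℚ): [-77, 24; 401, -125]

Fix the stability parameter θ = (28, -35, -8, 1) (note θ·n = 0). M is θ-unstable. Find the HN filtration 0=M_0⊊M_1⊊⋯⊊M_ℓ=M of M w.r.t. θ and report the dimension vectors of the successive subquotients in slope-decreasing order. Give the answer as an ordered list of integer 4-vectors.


Via rank(M_{q-1}∘⋯∘M_p): M ≅ I[1,1], I[1,4]^2.
μ_θ-semistable layers: μ^(1)=28; μ^(2)=1; μ^(3)=-5

((1, 0, 0, 0); (0, 0, 0, 2); (2, 2, 2, 0))


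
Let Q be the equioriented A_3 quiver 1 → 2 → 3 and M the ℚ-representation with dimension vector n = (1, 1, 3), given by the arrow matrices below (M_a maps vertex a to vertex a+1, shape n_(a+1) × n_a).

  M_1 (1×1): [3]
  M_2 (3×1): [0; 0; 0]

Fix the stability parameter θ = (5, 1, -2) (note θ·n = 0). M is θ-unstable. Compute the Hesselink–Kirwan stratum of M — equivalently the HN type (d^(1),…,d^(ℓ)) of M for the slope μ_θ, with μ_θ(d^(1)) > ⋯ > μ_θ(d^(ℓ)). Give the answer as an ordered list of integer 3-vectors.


Via rank(M_{q-1}∘⋯∘M_p): M ≅ I[1,2], I[3,3]^3.
μ_θ-semistable layers: μ^(1)=3; μ^(2)=-2

((1, 1, 0); (0, 0, 3))


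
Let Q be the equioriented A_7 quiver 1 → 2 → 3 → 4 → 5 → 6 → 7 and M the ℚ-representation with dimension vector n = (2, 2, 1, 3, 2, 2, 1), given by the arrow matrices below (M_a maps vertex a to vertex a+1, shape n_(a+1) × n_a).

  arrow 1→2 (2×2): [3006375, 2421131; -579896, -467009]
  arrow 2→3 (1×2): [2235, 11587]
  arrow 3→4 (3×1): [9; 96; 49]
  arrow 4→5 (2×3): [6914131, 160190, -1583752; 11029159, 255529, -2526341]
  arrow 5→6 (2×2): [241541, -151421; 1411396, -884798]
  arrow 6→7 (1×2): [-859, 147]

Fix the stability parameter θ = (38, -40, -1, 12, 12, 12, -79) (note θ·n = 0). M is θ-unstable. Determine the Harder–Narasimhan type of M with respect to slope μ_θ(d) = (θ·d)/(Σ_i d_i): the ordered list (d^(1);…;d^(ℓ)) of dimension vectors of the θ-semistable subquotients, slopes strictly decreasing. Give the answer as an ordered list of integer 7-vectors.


Barcode: M ≅ I[1,2], I[1,7], I[4,4], I[4,6]. HN layers by μ_θ (3 steps, strictly decreasing):
  μ^(1)=12; μ^(2)=-1; μ^(3)=-46/7

((0, 0, 0, 2, 1, 1, 0); (1, 1, 0, 0, 0, 0, 0); (1, 1, 1, 1, 1, 1, 1))


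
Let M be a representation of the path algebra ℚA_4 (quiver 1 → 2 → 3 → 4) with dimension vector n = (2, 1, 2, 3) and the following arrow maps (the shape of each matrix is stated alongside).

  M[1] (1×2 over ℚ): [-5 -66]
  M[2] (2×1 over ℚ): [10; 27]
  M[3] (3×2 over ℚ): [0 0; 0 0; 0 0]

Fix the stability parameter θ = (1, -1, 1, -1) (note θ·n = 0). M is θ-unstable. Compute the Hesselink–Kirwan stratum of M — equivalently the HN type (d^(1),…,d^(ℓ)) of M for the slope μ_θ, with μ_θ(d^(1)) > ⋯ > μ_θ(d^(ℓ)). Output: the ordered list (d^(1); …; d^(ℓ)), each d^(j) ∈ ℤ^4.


Interval decomposition of M: I[1,1], I[1,3], I[3,3], I[4,4]^3.
HN type (ℓ=3): μ^(1)=1; μ^(2)=0; μ^(3)=-1

((1, 0, 2, 0); (1, 1, 0, 0); (0, 0, 0, 3))


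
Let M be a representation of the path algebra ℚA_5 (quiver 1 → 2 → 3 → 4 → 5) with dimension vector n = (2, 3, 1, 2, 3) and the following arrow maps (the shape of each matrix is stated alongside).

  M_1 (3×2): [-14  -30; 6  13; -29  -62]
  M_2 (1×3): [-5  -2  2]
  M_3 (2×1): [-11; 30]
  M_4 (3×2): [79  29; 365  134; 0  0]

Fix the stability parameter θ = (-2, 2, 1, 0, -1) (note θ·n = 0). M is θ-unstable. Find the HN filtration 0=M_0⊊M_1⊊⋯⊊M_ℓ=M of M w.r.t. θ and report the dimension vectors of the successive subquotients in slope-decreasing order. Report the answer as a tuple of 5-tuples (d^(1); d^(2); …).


Barcode: M ≅ I[1,2]^2, I[2,5], I[4,5], I[5,5]. HN layers by μ_θ (5 steps, strictly decreasing):
  μ^(1)=2; μ^(2)=1/2; μ^(3)=-1/2; μ^(4)=-1; μ^(5)=-2

((0, 2, 0, 0, 0); (0, 1, 1, 1, 1); (0, 0, 0, 1, 1); (0, 0, 0, 0, 1); (2, 0, 0, 0, 0))


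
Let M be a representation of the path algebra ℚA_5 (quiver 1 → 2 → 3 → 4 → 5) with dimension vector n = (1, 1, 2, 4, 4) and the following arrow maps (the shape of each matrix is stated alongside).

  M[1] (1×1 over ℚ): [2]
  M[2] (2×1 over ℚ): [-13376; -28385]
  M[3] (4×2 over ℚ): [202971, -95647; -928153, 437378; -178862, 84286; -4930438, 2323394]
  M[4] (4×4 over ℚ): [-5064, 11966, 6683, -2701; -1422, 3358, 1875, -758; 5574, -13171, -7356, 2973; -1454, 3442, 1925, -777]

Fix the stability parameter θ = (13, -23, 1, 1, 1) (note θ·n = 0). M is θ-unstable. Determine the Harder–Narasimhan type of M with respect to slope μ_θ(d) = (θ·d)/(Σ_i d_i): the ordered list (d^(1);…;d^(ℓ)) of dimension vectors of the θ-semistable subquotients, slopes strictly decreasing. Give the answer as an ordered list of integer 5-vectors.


Via rank(M_{q-1}∘⋯∘M_p): M ≅ I[1,5], I[3,5], I[4,5]^2.
μ_θ-semistable layers: μ^(1)=1; μ^(2)=-5

((0, 0, 2, 4, 4); (1, 1, 0, 0, 0))


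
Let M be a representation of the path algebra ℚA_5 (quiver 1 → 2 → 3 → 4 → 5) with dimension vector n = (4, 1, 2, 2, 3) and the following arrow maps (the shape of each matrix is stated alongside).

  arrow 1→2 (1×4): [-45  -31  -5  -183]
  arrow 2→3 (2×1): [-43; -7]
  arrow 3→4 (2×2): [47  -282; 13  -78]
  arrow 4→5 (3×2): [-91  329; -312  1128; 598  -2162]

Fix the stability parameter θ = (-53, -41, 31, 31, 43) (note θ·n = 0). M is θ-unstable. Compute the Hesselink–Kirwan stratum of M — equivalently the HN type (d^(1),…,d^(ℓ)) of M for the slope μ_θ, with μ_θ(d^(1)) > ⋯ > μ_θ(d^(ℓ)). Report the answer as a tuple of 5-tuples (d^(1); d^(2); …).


Barcode: M ≅ I[1,1]^3, I[1,4], I[3,3], I[4,5], I[5,5]^2. HN layers by μ_θ (4 steps, strictly decreasing):
  μ^(1)=43; μ^(2)=31; μ^(3)=-41; μ^(4)=-53

((0, 0, 0, 0, 3); (0, 0, 2, 2, 0); (0, 1, 0, 0, 0); (4, 0, 0, 0, 0))


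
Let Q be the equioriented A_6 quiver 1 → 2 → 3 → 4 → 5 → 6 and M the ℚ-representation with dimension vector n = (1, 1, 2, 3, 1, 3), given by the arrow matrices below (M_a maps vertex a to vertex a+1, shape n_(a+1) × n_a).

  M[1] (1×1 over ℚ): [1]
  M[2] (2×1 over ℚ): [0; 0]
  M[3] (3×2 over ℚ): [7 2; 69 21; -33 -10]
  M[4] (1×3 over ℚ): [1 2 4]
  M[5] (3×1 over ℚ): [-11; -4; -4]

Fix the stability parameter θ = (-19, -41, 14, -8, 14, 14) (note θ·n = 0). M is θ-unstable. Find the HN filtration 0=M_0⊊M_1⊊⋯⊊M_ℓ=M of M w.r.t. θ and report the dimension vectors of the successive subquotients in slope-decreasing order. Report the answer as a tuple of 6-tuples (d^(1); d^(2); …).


Interval decomposition of M: I[1,2], I[3,4], I[3,6], I[4,4], I[6,6]^2.
HN type (ℓ=4): μ^(1)=14; μ^(2)=3; μ^(3)=-8; μ^(4)=-30

((0, 0, 0, 0, 1, 3); (0, 0, 2, 2, 0, 0); (0, 0, 0, 1, 0, 0); (1, 1, 0, 0, 0, 0))


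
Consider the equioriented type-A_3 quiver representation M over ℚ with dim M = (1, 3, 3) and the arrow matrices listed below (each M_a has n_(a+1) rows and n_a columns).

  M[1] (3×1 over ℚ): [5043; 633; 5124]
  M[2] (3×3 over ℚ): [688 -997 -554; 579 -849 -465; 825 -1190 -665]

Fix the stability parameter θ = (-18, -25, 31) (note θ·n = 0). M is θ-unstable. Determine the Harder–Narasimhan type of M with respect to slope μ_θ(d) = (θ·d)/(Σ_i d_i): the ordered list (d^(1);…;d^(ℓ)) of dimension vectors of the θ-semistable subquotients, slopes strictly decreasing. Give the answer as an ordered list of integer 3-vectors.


Interval decomposition of M: I[1,3], I[2,2], I[2,3], I[3,3].
HN type (ℓ=3): μ^(1)=31; μ^(2)=-43/2; μ^(3)=-25

((0, 0, 3); (1, 1, 0); (0, 2, 0))


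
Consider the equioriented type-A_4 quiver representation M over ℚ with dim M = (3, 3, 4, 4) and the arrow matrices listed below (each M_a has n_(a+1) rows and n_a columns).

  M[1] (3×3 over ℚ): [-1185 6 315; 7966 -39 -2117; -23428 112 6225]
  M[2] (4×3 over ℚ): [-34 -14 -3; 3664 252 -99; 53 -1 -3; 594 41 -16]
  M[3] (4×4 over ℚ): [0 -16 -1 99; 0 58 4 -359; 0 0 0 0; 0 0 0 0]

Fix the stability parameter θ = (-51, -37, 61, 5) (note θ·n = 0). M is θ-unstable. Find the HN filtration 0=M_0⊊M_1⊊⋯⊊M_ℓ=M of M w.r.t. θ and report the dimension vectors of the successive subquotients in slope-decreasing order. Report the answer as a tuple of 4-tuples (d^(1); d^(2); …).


Via rank(M_{q-1}∘⋯∘M_p): M ≅ I[1,3], I[1,4]^2, I[3,3], I[4,4]^2.
μ_θ-semistable layers: μ^(1)=61; μ^(2)=33; μ^(3)=5; μ^(4)=-37; μ^(5)=-51

((0, 0, 2, 0); (0, 0, 2, 2); (0, 0, 0, 2); (0, 3, 0, 0); (3, 0, 0, 0))


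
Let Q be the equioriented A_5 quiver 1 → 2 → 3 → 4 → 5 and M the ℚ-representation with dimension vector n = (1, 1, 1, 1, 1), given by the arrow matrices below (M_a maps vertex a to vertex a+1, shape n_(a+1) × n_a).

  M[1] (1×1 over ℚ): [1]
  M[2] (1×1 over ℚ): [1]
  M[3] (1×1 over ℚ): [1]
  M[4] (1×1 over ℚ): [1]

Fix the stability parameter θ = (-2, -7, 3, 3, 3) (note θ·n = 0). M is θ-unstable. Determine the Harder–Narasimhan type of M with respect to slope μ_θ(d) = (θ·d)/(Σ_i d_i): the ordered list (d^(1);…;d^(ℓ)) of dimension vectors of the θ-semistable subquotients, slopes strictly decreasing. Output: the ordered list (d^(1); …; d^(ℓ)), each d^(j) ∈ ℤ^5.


Barcode: M ≅ I[1,5]. HN layers by μ_θ (2 steps, strictly decreasing):
  μ^(1)=3; μ^(2)=-9/2

((0, 0, 1, 1, 1); (1, 1, 0, 0, 0))


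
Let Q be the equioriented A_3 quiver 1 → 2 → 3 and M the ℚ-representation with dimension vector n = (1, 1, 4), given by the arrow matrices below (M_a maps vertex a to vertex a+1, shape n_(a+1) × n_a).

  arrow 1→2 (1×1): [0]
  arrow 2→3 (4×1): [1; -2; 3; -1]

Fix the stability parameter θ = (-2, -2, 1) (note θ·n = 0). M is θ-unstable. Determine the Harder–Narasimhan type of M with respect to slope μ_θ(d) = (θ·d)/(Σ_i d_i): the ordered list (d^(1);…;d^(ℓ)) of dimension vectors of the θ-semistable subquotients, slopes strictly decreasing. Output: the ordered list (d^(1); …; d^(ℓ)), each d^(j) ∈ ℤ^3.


Interval decomposition of M: I[1,1], I[2,3], I[3,3]^3.
HN type (ℓ=2): μ^(1)=1; μ^(2)=-2

((0, 0, 4); (1, 1, 0))


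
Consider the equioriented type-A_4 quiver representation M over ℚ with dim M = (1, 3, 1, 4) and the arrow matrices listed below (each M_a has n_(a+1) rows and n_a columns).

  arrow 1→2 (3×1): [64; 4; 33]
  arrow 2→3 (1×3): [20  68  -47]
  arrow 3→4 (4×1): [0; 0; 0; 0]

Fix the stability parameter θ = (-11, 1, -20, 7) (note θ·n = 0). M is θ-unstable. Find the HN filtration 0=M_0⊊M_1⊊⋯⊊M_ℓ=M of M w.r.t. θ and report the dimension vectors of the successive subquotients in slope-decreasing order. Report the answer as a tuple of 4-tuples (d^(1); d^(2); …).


Barcode: M ≅ I[1,3], I[2,2]^2, I[4,4]^4. HN layers by μ_θ (4 steps, strictly decreasing):
  μ^(1)=7; μ^(2)=1; μ^(3)=-19/2; μ^(4)=-11

((0, 0, 0, 4); (0, 2, 0, 0); (0, 1, 1, 0); (1, 0, 0, 0))


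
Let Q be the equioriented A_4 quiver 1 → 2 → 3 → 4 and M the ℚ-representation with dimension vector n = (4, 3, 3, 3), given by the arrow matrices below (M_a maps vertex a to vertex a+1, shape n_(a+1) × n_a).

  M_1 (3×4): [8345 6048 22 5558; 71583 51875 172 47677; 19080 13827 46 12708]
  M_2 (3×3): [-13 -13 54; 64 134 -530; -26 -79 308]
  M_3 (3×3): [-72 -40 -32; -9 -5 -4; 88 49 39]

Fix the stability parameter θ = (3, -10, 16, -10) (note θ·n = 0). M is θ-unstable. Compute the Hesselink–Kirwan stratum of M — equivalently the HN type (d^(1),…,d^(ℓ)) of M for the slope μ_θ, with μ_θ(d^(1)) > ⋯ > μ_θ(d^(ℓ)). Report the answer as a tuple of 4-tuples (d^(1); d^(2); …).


Barcode: M ≅ I[1,1], I[1,3], I[1,4]^2, I[4,4]. HN layers by μ_θ (4 steps, strictly decreasing):
  μ^(1)=16; μ^(2)=3; μ^(3)=-7/2; μ^(4)=-10

((0, 0, 1, 0); (1, 0, 2, 2); (3, 3, 0, 0); (0, 0, 0, 1))


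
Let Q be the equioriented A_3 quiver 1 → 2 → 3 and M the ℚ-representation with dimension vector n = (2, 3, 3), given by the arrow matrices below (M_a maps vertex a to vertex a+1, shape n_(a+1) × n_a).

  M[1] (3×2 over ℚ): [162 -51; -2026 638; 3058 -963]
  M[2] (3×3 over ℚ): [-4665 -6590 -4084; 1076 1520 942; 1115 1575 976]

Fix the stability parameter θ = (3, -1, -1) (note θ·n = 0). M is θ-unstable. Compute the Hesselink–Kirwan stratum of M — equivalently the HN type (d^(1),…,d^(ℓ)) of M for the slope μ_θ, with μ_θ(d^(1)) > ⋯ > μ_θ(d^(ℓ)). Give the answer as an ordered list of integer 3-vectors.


Via rank(M_{q-1}∘⋯∘M_p): M ≅ I[1,3]^2, I[2,3].
μ_θ-semistable layers: μ^(1)=1/3; μ^(2)=-1

((2, 2, 2); (0, 1, 1))


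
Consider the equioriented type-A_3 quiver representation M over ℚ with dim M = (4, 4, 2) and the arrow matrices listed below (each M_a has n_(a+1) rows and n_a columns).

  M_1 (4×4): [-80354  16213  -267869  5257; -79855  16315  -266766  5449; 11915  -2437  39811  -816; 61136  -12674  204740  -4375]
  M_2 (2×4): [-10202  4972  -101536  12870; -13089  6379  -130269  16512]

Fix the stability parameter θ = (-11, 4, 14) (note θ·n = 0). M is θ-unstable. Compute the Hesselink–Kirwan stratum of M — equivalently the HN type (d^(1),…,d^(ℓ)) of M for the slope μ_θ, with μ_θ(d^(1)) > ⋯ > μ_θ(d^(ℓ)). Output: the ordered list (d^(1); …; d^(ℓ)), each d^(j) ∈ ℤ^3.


Via rank(M_{q-1}∘⋯∘M_p): M ≅ I[1,2]^2, I[1,3]^2.
μ_θ-semistable layers: μ^(1)=14; μ^(2)=4; μ^(3)=-11

((0, 0, 2); (0, 4, 0); (4, 0, 0))


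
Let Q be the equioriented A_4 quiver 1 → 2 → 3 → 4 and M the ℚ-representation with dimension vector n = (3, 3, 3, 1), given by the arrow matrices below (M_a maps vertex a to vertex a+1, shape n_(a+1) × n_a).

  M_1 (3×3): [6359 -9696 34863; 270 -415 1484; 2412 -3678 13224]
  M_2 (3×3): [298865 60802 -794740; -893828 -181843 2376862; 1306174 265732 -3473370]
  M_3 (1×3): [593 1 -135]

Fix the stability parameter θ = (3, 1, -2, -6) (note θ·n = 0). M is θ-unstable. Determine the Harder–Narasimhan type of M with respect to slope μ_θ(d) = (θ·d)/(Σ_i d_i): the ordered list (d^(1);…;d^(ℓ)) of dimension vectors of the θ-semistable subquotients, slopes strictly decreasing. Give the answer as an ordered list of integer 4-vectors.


Via rank(M_{q-1}∘⋯∘M_p): M ≅ I[1,1], I[1,3], I[1,4], I[2,3].
μ_θ-semistable layers: μ^(1)=3; μ^(2)=2/3; μ^(3)=-1/2; μ^(4)=-1

((1, 0, 0, 0); (1, 1, 1, 0); (0, 1, 1, 0); (1, 1, 1, 1))


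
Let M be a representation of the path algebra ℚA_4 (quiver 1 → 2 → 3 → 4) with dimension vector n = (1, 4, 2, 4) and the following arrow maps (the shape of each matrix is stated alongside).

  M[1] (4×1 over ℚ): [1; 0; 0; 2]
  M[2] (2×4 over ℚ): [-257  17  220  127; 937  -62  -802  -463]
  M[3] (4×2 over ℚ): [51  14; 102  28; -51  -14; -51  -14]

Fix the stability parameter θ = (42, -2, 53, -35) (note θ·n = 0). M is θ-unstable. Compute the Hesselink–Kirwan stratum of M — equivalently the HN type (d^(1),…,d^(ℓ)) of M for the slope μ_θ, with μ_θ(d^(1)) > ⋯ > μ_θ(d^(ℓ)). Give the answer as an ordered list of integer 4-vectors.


Barcode: M ≅ I[1,4], I[2,2]^2, I[2,3], I[4,4]^3. HN layers by μ_θ (4 steps, strictly decreasing):
  μ^(1)=53; μ^(2)=29/2; μ^(3)=-2; μ^(4)=-35

((0, 0, 1, 0); (1, 1, 1, 1); (0, 3, 0, 0); (0, 0, 0, 3))


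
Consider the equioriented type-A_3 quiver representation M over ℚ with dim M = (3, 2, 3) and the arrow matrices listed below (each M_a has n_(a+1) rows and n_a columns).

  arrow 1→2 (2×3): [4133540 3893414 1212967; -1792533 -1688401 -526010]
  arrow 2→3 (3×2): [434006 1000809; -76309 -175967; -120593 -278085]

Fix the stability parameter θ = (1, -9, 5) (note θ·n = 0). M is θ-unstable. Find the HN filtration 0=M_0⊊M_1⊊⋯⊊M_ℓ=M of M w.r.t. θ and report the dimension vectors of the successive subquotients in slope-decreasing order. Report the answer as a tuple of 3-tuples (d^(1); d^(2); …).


Barcode: M ≅ I[1,1], I[1,3]^2, I[3,3]. HN layers by μ_θ (3 steps, strictly decreasing):
  μ^(1)=5; μ^(2)=1; μ^(3)=-4

((0, 0, 3); (1, 0, 0); (2, 2, 0))


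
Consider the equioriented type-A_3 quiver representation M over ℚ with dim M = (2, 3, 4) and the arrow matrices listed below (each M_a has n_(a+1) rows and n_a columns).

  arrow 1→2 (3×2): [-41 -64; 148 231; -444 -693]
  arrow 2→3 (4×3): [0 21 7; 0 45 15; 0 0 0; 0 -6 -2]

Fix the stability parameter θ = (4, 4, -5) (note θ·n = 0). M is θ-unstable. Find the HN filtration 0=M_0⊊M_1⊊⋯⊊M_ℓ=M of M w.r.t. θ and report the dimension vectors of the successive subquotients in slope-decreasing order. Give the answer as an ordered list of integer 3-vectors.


Interval decomposition of M: I[1,2]^2, I[2,3], I[3,3]^3.
HN type (ℓ=3): μ^(1)=4; μ^(2)=-1/2; μ^(3)=-5

((2, 2, 0); (0, 1, 1); (0, 0, 3))


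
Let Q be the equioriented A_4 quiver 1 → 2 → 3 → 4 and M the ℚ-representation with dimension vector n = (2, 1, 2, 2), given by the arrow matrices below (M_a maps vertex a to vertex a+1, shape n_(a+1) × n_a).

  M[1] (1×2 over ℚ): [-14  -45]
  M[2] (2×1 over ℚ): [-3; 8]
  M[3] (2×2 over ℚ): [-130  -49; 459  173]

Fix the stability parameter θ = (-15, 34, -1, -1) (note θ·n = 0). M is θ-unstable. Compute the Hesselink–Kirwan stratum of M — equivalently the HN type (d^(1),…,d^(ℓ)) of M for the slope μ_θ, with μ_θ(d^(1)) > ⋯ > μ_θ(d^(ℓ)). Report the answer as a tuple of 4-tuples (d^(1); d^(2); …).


Interval decomposition of M: I[1,1], I[1,4], I[3,4].
HN type (ℓ=3): μ^(1)=32/3; μ^(2)=-1; μ^(3)=-15

((0, 1, 1, 1); (0, 0, 1, 1); (2, 0, 0, 0))


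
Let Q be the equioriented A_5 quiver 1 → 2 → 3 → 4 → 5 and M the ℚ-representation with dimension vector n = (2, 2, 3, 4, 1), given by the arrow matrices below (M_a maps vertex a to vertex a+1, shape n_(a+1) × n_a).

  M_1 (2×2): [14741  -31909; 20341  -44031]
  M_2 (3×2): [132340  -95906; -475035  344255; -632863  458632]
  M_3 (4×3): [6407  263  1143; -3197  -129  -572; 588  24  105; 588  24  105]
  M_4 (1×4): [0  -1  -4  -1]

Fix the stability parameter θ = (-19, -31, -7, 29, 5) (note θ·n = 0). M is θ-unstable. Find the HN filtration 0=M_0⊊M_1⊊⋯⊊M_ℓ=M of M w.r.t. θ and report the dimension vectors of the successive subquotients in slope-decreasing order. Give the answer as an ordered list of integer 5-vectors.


Interval decomposition of M: I[1,4], I[1,5], I[3,3], I[4,4]^2.
HN type (ℓ=4): μ^(1)=29; μ^(2)=17; μ^(3)=-7; μ^(4)=-25

((0, 0, 0, 3, 0); (0, 0, 0, 1, 1); (0, 0, 3, 0, 0); (2, 2, 0, 0, 0))


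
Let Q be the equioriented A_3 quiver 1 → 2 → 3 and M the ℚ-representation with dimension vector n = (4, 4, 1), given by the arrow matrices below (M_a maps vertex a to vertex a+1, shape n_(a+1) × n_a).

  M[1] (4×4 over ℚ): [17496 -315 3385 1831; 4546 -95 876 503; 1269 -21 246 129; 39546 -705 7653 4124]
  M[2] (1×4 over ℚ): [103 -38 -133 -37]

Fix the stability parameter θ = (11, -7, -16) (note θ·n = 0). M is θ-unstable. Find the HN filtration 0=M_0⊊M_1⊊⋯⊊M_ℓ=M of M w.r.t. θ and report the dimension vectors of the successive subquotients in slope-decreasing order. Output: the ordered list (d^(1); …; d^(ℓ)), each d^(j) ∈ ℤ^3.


Barcode: M ≅ I[1,2]^3, I[1,3]. HN layers by μ_θ (2 steps, strictly decreasing):
  μ^(1)=2; μ^(2)=-4

((3, 3, 0); (1, 1, 1))


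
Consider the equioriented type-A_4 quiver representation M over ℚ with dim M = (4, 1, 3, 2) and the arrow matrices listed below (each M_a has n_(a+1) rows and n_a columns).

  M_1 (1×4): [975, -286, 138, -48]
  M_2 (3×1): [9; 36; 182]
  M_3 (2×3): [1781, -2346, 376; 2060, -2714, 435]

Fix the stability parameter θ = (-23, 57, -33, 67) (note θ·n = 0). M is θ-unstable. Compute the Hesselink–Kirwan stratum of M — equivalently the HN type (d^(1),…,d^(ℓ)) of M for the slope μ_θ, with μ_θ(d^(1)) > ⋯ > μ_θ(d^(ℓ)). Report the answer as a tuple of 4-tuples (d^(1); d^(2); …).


Interval decomposition of M: I[1,1]^3, I[1,4], I[3,3], I[3,4].
HN type (ℓ=4): μ^(1)=67; μ^(2)=12; μ^(3)=-23; μ^(4)=-33

((0, 0, 0, 2); (0, 1, 1, 0); (4, 0, 0, 0); (0, 0, 2, 0))


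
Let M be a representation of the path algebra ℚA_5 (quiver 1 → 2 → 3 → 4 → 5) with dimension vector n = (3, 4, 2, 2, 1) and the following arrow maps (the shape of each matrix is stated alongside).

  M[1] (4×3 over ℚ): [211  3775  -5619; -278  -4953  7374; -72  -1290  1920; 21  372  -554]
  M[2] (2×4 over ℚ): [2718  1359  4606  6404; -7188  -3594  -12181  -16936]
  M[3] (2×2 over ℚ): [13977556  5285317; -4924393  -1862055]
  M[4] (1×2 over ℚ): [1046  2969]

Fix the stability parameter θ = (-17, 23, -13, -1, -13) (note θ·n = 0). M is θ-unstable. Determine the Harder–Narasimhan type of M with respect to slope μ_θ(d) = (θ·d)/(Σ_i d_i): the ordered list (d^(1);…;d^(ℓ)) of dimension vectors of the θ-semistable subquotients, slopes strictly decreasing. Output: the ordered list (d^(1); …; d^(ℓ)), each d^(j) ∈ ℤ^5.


Barcode: M ≅ I[1,2]^2, I[1,5], I[2,4]. HN layers by μ_θ (4 steps, strictly decreasing):
  μ^(1)=23; μ^(2)=3; μ^(3)=-1; μ^(4)=-17

((0, 2, 0, 0, 0); (0, 1, 1, 1, 0); (0, 1, 1, 1, 1); (3, 0, 0, 0, 0))


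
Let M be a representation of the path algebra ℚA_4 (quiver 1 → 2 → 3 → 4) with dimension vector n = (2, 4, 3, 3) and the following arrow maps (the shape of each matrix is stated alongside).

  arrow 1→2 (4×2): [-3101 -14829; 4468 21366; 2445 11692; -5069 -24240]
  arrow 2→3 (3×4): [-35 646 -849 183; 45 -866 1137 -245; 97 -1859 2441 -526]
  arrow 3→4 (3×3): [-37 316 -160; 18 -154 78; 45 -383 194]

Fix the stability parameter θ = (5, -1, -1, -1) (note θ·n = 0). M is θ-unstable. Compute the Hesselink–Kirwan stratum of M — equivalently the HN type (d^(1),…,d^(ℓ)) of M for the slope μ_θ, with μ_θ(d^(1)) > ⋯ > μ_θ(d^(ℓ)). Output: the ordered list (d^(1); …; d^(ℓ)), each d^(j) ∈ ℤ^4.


Interval decomposition of M: I[1,4]^2, I[2,2], I[2,4].
HN type (ℓ=2): μ^(1)=1/2; μ^(2)=-1

((2, 2, 2, 2); (0, 2, 1, 1))


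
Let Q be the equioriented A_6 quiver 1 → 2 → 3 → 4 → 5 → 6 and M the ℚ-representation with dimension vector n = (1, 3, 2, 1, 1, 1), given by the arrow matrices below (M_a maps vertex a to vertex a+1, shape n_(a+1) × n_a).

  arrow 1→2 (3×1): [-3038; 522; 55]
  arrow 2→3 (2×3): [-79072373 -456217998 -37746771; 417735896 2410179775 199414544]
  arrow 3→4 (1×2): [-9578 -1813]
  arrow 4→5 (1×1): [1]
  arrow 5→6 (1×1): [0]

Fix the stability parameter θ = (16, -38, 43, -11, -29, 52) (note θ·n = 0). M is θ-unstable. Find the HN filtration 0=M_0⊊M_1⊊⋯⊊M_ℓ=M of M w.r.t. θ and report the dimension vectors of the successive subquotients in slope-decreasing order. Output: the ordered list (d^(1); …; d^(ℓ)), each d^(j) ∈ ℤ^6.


Via rank(M_{q-1}∘⋯∘M_p): M ≅ I[1,3], I[2,2], I[2,5], I[6,6].
μ_θ-semistable layers: μ^(1)=52; μ^(2)=43; μ^(3)=1; μ^(4)=-11; μ^(5)=-38

((0, 0, 0, 0, 0, 1); (0, 0, 1, 0, 0, 0); (0, 0, 1, 1, 1, 0); (1, 1, 0, 0, 0, 0); (0, 2, 0, 0, 0, 0))


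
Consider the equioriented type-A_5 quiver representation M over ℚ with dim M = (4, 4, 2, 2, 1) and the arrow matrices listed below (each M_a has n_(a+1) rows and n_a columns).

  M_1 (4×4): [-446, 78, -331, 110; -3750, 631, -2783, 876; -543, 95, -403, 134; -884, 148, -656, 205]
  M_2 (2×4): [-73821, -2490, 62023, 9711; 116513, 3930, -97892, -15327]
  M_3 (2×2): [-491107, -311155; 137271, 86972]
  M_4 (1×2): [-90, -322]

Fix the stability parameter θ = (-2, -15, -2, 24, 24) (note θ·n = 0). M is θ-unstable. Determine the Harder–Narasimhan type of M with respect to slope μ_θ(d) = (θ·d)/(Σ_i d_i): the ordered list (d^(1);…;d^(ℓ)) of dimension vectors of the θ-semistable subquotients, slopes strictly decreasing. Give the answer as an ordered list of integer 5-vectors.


Barcode: M ≅ I[1,2]^2, I[1,4], I[1,5]. HN layers by μ_θ (3 steps, strictly decreasing):
  μ^(1)=24; μ^(2)=-2; μ^(3)=-17/2

((0, 0, 0, 2, 1); (0, 0, 2, 0, 0); (4, 4, 0, 0, 0))


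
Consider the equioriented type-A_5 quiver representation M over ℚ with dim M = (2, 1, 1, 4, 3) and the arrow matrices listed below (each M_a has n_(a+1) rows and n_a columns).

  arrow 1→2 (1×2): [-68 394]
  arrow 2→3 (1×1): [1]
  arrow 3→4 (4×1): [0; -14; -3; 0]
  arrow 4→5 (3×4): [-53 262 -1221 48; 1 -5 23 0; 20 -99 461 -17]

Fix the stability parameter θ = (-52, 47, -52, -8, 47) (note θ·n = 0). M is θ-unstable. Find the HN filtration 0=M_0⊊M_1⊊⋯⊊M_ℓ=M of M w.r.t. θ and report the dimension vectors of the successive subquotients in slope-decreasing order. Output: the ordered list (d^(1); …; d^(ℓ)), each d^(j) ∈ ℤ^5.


Interval decomposition of M: I[1,1], I[1,5], I[4,4], I[4,5]^2.
HN type (ℓ=4): μ^(1)=47; μ^(2)=-13/3; μ^(3)=-8; μ^(4)=-52

((0, 0, 0, 0, 3); (0, 1, 1, 1, 0); (0, 0, 0, 3, 0); (2, 0, 0, 0, 0))


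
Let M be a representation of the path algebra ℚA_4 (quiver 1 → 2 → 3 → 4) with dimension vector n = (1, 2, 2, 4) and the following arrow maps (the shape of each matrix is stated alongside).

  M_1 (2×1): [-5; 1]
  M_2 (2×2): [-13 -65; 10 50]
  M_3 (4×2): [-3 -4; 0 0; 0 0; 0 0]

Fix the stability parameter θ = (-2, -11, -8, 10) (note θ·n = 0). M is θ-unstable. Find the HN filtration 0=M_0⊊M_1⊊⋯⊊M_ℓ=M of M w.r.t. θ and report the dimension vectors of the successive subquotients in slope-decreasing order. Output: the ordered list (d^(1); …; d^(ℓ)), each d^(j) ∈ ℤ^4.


Interval decomposition of M: I[1,2], I[2,4], I[3,3], I[4,4]^3.
HN type (ℓ=4): μ^(1)=10; μ^(2)=-13/2; μ^(3)=-8; μ^(4)=-11

((0, 0, 0, 4); (1, 1, 0, 0); (0, 0, 2, 0); (0, 1, 0, 0))


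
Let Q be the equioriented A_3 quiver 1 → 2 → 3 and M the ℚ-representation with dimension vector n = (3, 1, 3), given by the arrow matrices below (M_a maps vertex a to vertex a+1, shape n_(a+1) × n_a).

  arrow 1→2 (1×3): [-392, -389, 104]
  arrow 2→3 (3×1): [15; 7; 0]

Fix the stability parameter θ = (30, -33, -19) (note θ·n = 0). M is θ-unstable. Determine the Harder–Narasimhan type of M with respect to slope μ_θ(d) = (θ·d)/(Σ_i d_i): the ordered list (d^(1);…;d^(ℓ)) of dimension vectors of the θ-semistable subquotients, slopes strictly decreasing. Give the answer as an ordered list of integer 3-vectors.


Via rank(M_{q-1}∘⋯∘M_p): M ≅ I[1,1]^2, I[1,3], I[3,3]^2.
μ_θ-semistable layers: μ^(1)=30; μ^(2)=-22/3; μ^(3)=-19

((2, 0, 0); (1, 1, 1); (0, 0, 2))


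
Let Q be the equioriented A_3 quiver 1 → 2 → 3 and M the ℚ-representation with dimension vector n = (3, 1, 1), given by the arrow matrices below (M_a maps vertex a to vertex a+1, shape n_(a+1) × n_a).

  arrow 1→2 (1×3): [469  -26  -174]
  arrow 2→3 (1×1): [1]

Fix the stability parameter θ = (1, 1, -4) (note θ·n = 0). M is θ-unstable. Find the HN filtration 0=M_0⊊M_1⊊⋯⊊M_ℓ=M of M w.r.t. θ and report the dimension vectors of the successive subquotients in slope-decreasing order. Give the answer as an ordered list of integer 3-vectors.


Interval decomposition of M: I[1,1]^2, I[1,3].
HN type (ℓ=2): μ^(1)=1; μ^(2)=-2/3

((2, 0, 0); (1, 1, 1))


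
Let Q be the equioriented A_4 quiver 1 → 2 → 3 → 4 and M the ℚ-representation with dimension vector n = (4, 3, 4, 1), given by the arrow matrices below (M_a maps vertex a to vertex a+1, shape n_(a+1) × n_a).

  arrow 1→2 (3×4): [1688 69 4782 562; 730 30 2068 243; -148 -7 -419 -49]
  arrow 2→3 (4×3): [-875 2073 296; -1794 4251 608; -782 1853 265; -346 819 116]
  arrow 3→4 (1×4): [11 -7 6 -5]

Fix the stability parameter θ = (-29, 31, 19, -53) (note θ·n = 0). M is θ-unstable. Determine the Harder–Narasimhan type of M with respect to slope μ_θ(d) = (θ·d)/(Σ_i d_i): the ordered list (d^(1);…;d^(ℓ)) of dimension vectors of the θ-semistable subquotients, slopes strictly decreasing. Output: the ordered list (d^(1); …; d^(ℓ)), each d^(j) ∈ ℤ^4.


Via rank(M_{q-1}∘⋯∘M_p): M ≅ I[1,1], I[1,3]^2, I[1,4], I[3,3].
μ_θ-semistable layers: μ^(1)=25; μ^(2)=19; μ^(3)=-1; μ^(4)=-29

((0, 2, 2, 0); (0, 0, 1, 0); (0, 1, 1, 1); (4, 0, 0, 0))


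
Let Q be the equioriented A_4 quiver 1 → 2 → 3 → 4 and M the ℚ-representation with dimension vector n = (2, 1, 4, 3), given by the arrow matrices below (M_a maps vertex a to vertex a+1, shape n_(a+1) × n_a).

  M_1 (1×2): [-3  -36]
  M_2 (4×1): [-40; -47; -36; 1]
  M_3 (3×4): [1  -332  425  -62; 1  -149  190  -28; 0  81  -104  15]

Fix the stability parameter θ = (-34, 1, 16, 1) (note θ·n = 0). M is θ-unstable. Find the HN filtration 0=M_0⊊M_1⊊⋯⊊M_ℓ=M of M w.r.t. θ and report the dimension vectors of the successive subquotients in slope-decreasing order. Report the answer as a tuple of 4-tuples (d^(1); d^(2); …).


Interval decomposition of M: I[1,1], I[1,4], I[3,3], I[3,4]^2.
HN type (ℓ=4): μ^(1)=16; μ^(2)=17/2; μ^(3)=1; μ^(4)=-34

((0, 0, 1, 0); (0, 0, 3, 3); (0, 1, 0, 0); (2, 0, 0, 0))


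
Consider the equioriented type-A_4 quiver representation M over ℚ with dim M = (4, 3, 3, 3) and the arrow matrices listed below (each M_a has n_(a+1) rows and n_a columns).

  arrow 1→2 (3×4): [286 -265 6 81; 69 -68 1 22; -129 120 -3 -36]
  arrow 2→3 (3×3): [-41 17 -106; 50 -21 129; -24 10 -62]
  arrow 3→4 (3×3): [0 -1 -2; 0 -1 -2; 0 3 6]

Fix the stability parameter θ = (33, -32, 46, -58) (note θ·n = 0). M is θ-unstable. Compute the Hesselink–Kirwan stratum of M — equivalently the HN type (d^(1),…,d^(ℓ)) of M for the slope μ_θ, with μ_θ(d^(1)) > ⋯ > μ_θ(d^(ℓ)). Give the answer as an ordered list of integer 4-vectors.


Interval decomposition of M: I[1,1], I[1,2], I[1,3], I[1,4], I[3,3], I[4,4]^2.
HN type (ℓ=5): μ^(1)=46; μ^(2)=33; μ^(3)=1/2; μ^(4)=-11/4; μ^(5)=-58

((0, 0, 2, 0); (1, 0, 0, 0); (2, 2, 0, 0); (1, 1, 1, 1); (0, 0, 0, 2))


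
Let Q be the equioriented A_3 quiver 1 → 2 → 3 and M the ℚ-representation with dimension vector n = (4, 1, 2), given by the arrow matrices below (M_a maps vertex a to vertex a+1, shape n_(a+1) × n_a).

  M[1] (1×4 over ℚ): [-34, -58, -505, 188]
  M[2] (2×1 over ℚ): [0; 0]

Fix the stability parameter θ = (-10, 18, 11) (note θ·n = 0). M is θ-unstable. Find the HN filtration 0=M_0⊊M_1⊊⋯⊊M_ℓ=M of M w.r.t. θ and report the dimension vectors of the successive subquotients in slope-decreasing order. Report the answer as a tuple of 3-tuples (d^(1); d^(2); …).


Interval decomposition of M: I[1,1]^3, I[1,2], I[3,3]^2.
HN type (ℓ=3): μ^(1)=18; μ^(2)=11; μ^(3)=-10

((0, 1, 0); (0, 0, 2); (4, 0, 0))


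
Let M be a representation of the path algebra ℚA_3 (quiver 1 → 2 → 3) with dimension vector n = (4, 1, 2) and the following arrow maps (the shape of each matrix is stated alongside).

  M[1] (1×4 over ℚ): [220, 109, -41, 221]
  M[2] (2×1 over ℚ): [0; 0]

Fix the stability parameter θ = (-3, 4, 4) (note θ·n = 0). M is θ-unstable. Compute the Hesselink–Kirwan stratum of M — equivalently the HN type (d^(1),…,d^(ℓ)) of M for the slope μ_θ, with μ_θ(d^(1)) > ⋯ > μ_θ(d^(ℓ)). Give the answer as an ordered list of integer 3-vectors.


Via rank(M_{q-1}∘⋯∘M_p): M ≅ I[1,1]^3, I[1,2], I[3,3]^2.
μ_θ-semistable layers: μ^(1)=4; μ^(2)=-3

((0, 1, 2); (4, 0, 0))


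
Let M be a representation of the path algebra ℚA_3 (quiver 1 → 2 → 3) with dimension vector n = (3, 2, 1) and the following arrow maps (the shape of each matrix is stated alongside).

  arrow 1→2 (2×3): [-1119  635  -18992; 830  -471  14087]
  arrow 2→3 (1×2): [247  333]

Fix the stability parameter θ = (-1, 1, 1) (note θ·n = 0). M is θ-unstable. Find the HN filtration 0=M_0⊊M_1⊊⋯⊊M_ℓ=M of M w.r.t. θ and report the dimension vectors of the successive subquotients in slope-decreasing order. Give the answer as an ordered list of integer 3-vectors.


Via rank(M_{q-1}∘⋯∘M_p): M ≅ I[1,1], I[1,2], I[1,3].
μ_θ-semistable layers: μ^(1)=1; μ^(2)=-1

((0, 2, 1); (3, 0, 0))


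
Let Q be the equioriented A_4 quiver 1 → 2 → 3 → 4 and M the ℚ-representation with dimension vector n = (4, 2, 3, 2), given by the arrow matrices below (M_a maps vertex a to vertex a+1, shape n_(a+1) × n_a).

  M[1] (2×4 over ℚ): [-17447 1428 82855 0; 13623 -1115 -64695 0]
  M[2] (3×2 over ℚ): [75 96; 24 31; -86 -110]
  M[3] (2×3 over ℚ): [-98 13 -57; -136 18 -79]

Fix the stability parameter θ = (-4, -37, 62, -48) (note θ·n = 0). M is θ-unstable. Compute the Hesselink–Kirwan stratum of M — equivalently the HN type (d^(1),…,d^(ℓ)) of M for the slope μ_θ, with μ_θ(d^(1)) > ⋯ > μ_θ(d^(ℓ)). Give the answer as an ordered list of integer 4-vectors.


Barcode: M ≅ I[1,1]^2, I[1,4]^2, I[3,3]. HN layers by μ_θ (4 steps, strictly decreasing):
  μ^(1)=62; μ^(2)=7; μ^(3)=-4; μ^(4)=-41/2

((0, 0, 1, 0); (0, 0, 2, 2); (2, 0, 0, 0); (2, 2, 0, 0))


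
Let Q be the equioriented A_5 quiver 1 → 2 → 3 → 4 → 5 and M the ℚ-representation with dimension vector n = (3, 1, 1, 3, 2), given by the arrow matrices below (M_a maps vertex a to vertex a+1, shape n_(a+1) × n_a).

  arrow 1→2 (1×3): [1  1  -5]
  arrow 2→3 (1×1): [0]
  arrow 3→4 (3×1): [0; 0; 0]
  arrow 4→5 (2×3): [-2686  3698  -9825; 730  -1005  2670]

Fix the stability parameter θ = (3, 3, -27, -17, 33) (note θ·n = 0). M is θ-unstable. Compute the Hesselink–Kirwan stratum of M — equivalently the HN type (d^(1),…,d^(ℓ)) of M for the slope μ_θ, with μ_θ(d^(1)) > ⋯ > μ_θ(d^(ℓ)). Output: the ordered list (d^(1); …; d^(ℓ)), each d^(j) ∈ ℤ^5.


Interval decomposition of M: I[1,1]^2, I[1,2], I[3,3], I[4,4], I[4,5]^2.
HN type (ℓ=4): μ^(1)=33; μ^(2)=3; μ^(3)=-17; μ^(4)=-27

((0, 0, 0, 0, 2); (3, 1, 0, 0, 0); (0, 0, 0, 3, 0); (0, 0, 1, 0, 0))


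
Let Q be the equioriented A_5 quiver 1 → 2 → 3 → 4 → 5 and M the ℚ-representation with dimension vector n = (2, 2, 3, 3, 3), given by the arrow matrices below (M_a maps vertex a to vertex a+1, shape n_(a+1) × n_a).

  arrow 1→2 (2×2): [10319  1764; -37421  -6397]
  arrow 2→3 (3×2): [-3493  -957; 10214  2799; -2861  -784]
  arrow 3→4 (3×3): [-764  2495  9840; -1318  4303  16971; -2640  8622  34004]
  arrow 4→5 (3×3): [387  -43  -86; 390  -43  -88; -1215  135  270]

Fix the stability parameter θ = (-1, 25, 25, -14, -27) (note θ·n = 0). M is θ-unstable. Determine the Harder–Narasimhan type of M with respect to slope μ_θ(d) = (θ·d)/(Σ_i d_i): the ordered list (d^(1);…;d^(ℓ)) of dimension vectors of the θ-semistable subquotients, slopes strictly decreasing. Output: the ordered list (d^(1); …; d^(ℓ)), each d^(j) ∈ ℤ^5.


Interval decomposition of M: I[1,5]^2, I[3,3], I[4,4], I[5,5].
HN type (ℓ=5): μ^(1)=25; μ^(2)=9/4; μ^(3)=-1; μ^(4)=-14; μ^(5)=-27

((0, 0, 1, 0, 0); (0, 2, 2, 2, 2); (2, 0, 0, 0, 0); (0, 0, 0, 1, 0); (0, 0, 0, 0, 1))


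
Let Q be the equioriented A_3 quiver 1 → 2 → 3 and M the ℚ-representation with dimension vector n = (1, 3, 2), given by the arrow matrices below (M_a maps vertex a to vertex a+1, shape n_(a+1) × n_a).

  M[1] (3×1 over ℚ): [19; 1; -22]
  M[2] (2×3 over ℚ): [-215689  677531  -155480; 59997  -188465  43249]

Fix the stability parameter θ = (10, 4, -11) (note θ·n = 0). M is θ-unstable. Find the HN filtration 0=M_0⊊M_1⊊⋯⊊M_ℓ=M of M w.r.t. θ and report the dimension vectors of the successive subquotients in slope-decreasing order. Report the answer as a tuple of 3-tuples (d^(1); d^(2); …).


Via rank(M_{q-1}∘⋯∘M_p): M ≅ I[1,2], I[2,3]^2.
μ_θ-semistable layers: μ^(1)=7; μ^(2)=-7/2

((1, 1, 0); (0, 2, 2))


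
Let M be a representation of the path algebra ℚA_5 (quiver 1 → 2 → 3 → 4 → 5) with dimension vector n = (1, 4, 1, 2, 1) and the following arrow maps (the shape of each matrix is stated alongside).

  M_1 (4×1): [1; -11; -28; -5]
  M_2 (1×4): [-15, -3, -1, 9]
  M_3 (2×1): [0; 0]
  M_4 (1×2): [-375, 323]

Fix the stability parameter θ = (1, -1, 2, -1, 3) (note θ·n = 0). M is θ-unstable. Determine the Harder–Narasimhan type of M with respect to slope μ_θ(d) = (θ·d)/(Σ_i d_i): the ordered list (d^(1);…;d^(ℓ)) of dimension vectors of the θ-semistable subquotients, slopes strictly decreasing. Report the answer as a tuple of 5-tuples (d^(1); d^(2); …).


Via rank(M_{q-1}∘⋯∘M_p): M ≅ I[1,3], I[2,2]^3, I[4,4], I[4,5].
μ_θ-semistable layers: μ^(1)=3; μ^(2)=2; μ^(3)=0; μ^(4)=-1

((0, 0, 0, 0, 1); (0, 0, 1, 0, 0); (1, 1, 0, 0, 0); (0, 3, 0, 2, 0))


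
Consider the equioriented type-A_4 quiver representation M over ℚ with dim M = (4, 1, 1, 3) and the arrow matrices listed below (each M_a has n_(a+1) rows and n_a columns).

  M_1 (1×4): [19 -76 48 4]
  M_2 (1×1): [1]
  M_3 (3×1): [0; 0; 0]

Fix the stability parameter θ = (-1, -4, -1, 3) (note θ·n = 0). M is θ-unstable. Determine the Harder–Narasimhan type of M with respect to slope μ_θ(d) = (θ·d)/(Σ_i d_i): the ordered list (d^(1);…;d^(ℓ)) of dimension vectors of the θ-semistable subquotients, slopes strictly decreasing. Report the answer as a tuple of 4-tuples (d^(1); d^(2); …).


Interval decomposition of M: I[1,1]^3, I[1,3], I[4,4]^3.
HN type (ℓ=3): μ^(1)=3; μ^(2)=-1; μ^(3)=-5/2

((0, 0, 0, 3); (3, 0, 1, 0); (1, 1, 0, 0))


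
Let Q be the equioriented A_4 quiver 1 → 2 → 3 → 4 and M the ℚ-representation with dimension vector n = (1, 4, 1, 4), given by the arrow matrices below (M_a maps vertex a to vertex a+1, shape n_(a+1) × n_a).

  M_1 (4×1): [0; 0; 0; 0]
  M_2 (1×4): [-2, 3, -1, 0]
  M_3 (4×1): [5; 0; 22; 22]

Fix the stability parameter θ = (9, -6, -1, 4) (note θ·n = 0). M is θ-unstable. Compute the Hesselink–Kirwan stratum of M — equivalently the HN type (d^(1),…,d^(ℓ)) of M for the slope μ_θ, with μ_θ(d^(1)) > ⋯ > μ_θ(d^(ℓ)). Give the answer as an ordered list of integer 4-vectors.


Barcode: M ≅ I[1,1], I[2,2]^3, I[2,4], I[4,4]^3. HN layers by μ_θ (4 steps, strictly decreasing):
  μ^(1)=9; μ^(2)=4; μ^(3)=-1; μ^(4)=-6

((1, 0, 0, 0); (0, 0, 0, 4); (0, 0, 1, 0); (0, 4, 0, 0))
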